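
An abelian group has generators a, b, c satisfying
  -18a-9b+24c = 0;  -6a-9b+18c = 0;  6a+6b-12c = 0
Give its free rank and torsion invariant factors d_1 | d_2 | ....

rank_ℚ(R)=3; free=3−3=0
SNF(R) diag = [3, 6, 6] → torsion [3, 6, 6]

Answer: M ≅ ℤ/3 ⊕ ℤ/6 ⊕ ℤ/6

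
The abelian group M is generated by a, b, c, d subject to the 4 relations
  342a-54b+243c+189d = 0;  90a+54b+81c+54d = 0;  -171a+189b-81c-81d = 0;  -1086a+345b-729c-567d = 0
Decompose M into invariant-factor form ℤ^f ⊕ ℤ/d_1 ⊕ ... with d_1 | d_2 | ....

Answer: M ≅ ℤ/3 ⊕ ℤ/9 ⊕ ℤ/27 ⊕ ℤ/81

Derivation:
rank_ℚ(R)=4; free=4−4=0
SNF(R) diag = [3, 9, 27, 81] → torsion [3, 9, 27, 81]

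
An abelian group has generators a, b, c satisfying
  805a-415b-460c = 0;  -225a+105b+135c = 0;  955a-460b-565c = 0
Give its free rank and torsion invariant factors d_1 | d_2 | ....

rank_ℚ(R)=3; free=3−3=0
SNF(R) diag = [5, 15, 45] → torsion [5, 15, 45]

Answer: M ≅ ℤ/5 ⊕ ℤ/15 ⊕ ℤ/45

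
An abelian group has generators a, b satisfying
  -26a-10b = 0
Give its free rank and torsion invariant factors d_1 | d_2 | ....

rank_ℚ(R)=1; free=2−1=1
SNF(R) diag = [2] → torsion [2]

Answer: M ≅ ℤ^1 ⊕ ℤ/2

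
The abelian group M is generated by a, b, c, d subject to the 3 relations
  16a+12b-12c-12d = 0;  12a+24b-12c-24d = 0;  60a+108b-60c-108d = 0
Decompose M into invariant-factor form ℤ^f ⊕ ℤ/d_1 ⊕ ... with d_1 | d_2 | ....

Answer: M ≅ ℤ^1 ⊕ ℤ/4 ⊕ ℤ/12 ⊕ ℤ/12

Derivation:
rank_ℚ(R)=3; free=4−3=1
SNF(R) diag = [4, 12, 12] → torsion [4, 12, 12]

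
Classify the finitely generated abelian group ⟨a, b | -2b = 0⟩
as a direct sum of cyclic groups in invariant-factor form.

rank_ℚ(R)=1; free=2−1=1
SNF(R) diag = [2] → torsion [2]

Answer: M ≅ ℤ^1 ⊕ ℤ/2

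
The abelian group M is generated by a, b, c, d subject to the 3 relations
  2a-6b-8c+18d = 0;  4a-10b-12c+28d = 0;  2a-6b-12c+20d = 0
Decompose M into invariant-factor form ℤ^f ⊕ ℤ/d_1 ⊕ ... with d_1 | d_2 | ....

Answer: M ≅ ℤ^1 ⊕ ℤ/2 ⊕ ℤ/2 ⊕ ℤ/2

Derivation:
rank_ℚ(R)=3; free=4−3=1
SNF(R) diag = [2, 2, 2] → torsion [2, 2, 2]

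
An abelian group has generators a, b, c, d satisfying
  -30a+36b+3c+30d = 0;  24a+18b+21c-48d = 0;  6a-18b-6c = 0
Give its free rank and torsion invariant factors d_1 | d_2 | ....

rank_ℚ(R)=3; free=4−3=1
SNF(R) diag = [3, 6, 18] → torsion [3, 6, 18]

Answer: M ≅ ℤ^1 ⊕ ℤ/3 ⊕ ℤ/6 ⊕ ℤ/18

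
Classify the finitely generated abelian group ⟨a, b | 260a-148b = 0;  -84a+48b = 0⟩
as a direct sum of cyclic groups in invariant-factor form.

rank_ℚ(R)=2; free=2−2=0
SNF(R) diag = [4, 12] → torsion [4, 12]

Answer: M ≅ ℤ/4 ⊕ ℤ/12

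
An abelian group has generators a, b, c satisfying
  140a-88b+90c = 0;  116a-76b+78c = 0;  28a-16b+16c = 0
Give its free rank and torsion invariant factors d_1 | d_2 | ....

Answer: M ≅ ℤ/2 ⊕ ℤ/4 ⊕ ℤ/12

Derivation:
rank_ℚ(R)=3; free=3−3=0
SNF(R) diag = [2, 4, 12] → torsion [2, 4, 12]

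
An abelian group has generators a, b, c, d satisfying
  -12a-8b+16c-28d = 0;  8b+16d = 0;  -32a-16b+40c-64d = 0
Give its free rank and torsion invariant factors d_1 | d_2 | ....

rank_ℚ(R)=3; free=4−3=1
SNF(R) diag = [4, 8, 8] → torsion [4, 8, 8]

Answer: M ≅ ℤ^1 ⊕ ℤ/4 ⊕ ℤ/8 ⊕ ℤ/8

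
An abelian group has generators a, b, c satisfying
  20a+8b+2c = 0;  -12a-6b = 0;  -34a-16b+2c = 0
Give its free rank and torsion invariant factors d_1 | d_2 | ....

Answer: M ≅ ℤ/2 ⊕ ℤ/6 ⊕ ℤ/6

Derivation:
rank_ℚ(R)=3; free=3−3=0
SNF(R) diag = [2, 6, 6] → torsion [2, 6, 6]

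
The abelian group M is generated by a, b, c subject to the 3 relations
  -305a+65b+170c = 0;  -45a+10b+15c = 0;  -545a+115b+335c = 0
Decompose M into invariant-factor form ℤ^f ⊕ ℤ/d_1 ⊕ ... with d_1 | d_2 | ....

Answer: M ≅ ℤ/5 ⊕ ℤ/5 ⊕ ℤ/15

Derivation:
rank_ℚ(R)=3; free=3−3=0
SNF(R) diag = [5, 5, 15] → torsion [5, 5, 15]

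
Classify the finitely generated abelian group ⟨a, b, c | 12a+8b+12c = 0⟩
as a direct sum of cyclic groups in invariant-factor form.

Answer: M ≅ ℤ^2 ⊕ ℤ/4

Derivation:
rank_ℚ(R)=1; free=3−1=2
SNF(R) diag = [4] → torsion [4]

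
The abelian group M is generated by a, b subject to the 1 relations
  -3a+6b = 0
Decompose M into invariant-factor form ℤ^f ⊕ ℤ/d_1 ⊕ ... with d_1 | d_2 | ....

Answer: M ≅ ℤ^1 ⊕ ℤ/3

Derivation:
rank_ℚ(R)=1; free=2−1=1
SNF(R) diag = [3] → torsion [3]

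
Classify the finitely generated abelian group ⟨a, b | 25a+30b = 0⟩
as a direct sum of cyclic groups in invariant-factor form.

Answer: M ≅ ℤ^1 ⊕ ℤ/5

Derivation:
rank_ℚ(R)=1; free=2−1=1
SNF(R) diag = [5] → torsion [5]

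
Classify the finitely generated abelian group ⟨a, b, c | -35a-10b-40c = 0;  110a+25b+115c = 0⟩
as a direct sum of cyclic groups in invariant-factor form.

rank_ℚ(R)=2; free=3−2=1
SNF(R) diag = [5, 15] → torsion [5, 15]

Answer: M ≅ ℤ^1 ⊕ ℤ/5 ⊕ ℤ/15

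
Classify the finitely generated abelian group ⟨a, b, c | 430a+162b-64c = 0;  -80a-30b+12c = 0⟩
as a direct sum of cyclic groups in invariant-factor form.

rank_ℚ(R)=2; free=3−2=1
SNF(R) diag = [2, 2] → torsion [2, 2]

Answer: M ≅ ℤ^1 ⊕ ℤ/2 ⊕ ℤ/2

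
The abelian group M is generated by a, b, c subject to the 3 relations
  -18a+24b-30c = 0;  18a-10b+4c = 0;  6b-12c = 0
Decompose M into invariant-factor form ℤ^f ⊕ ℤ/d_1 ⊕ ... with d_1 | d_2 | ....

rank_ℚ(R)=3; free=3−3=0
SNF(R) diag = [2, 6, 18] → torsion [2, 6, 18]

Answer: M ≅ ℤ/2 ⊕ ℤ/6 ⊕ ℤ/18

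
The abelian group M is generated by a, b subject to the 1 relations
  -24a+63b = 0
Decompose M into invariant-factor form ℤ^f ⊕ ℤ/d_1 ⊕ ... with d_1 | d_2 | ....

Answer: M ≅ ℤ^1 ⊕ ℤ/3

Derivation:
rank_ℚ(R)=1; free=2−1=1
SNF(R) diag = [3] → torsion [3]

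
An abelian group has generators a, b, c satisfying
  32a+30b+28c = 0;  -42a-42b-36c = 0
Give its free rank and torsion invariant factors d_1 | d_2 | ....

rank_ℚ(R)=2; free=3−2=1
SNF(R) diag = [2, 6] → torsion [2, 6]

Answer: M ≅ ℤ^1 ⊕ ℤ/2 ⊕ ℤ/6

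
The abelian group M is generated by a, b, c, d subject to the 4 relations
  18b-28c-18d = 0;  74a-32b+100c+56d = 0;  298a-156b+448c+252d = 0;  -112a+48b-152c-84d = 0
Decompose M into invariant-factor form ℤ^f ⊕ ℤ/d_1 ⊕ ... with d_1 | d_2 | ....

Answer: M ≅ ℤ/2 ⊕ ℤ/2 ⊕ ℤ/4 ⊕ ℤ/12

Derivation:
rank_ℚ(R)=4; free=4−4=0
SNF(R) diag = [2, 2, 4, 12] → torsion [2, 2, 4, 12]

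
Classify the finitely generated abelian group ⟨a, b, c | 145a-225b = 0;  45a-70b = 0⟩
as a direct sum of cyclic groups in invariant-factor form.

Answer: M ≅ ℤ^1 ⊕ ℤ/5 ⊕ ℤ/5

Derivation:
rank_ℚ(R)=2; free=3−2=1
SNF(R) diag = [5, 5] → torsion [5, 5]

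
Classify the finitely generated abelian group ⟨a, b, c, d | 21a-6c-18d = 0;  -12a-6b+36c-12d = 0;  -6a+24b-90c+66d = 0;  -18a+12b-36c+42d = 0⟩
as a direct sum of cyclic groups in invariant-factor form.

rank_ℚ(R)=4; free=4−4=0
SNF(R) diag = [3, 6, 6, 18] → torsion [3, 6, 6, 18]

Answer: M ≅ ℤ/3 ⊕ ℤ/6 ⊕ ℤ/6 ⊕ ℤ/18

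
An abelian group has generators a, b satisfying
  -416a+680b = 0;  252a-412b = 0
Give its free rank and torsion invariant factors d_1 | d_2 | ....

Answer: M ≅ ℤ/4 ⊕ ℤ/8

Derivation:
rank_ℚ(R)=2; free=2−2=0
SNF(R) diag = [4, 8] → torsion [4, 8]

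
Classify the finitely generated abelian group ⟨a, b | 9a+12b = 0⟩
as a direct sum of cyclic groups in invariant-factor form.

rank_ℚ(R)=1; free=2−1=1
SNF(R) diag = [3] → torsion [3]

Answer: M ≅ ℤ^1 ⊕ ℤ/3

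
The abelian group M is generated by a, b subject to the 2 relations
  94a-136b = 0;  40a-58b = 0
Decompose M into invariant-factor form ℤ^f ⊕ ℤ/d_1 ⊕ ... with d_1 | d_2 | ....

rank_ℚ(R)=2; free=2−2=0
SNF(R) diag = [2, 6] → torsion [2, 6]

Answer: M ≅ ℤ/2 ⊕ ℤ/6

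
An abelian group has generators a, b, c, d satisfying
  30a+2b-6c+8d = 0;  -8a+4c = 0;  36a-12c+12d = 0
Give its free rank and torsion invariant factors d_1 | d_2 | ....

rank_ℚ(R)=3; free=4−3=1
SNF(R) diag = [2, 4, 12] → torsion [2, 4, 12]

Answer: M ≅ ℤ^1 ⊕ ℤ/2 ⊕ ℤ/4 ⊕ ℤ/12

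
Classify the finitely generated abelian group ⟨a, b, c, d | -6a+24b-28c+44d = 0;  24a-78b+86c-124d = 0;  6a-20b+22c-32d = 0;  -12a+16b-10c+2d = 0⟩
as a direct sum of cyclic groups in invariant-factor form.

Answer: M ≅ ℤ/2 ⊕ ℤ/2 ⊕ ℤ/6 ⊕ ℤ/6

Derivation:
rank_ℚ(R)=4; free=4−4=0
SNF(R) diag = [2, 2, 6, 6] → torsion [2, 2, 6, 6]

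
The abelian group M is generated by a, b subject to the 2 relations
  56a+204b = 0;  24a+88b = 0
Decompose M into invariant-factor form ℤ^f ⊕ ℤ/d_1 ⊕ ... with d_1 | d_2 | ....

rank_ℚ(R)=2; free=2−2=0
SNF(R) diag = [4, 8] → torsion [4, 8]

Answer: M ≅ ℤ/4 ⊕ ℤ/8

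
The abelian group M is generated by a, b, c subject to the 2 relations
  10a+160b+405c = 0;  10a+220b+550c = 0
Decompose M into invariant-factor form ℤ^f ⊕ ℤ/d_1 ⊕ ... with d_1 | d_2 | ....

rank_ℚ(R)=2; free=3−2=1
SNF(R) diag = [5, 10] → torsion [5, 10]

Answer: M ≅ ℤ^1 ⊕ ℤ/5 ⊕ ℤ/10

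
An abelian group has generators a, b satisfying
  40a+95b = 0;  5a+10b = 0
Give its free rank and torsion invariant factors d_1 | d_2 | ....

rank_ℚ(R)=2; free=2−2=0
SNF(R) diag = [5, 15] → torsion [5, 15]

Answer: M ≅ ℤ/5 ⊕ ℤ/15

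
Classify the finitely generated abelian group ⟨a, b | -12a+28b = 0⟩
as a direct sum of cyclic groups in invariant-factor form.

rank_ℚ(R)=1; free=2−1=1
SNF(R) diag = [4] → torsion [4]

Answer: M ≅ ℤ^1 ⊕ ℤ/4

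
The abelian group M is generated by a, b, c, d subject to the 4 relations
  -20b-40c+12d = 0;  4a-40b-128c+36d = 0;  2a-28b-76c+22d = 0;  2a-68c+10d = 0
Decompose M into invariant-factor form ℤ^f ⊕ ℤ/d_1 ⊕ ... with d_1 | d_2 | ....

Answer: M ≅ ℤ/2 ⊕ ℤ/4 ⊕ ℤ/8 ⊕ ℤ/24

Derivation:
rank_ℚ(R)=4; free=4−4=0
SNF(R) diag = [2, 4, 8, 24] → torsion [2, 4, 8, 24]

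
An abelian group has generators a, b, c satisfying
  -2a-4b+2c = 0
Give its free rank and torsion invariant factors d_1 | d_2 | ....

rank_ℚ(R)=1; free=3−1=2
SNF(R) diag = [2] → torsion [2]

Answer: M ≅ ℤ^2 ⊕ ℤ/2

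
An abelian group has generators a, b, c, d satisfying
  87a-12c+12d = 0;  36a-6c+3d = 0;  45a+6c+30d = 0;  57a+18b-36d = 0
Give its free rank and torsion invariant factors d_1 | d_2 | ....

rank_ℚ(R)=4; free=4−4=0
SNF(R) diag = [3, 3, 6, 18] → torsion [3, 3, 6, 18]

Answer: M ≅ ℤ/3 ⊕ ℤ/3 ⊕ ℤ/6 ⊕ ℤ/18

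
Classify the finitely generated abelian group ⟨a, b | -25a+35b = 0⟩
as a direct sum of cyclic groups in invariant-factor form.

Answer: M ≅ ℤ^1 ⊕ ℤ/5

Derivation:
rank_ℚ(R)=1; free=2−1=1
SNF(R) diag = [5] → torsion [5]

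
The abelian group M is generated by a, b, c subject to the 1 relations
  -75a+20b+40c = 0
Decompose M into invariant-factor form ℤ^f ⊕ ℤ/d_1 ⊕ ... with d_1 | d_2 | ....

Answer: M ≅ ℤ^2 ⊕ ℤ/5

Derivation:
rank_ℚ(R)=1; free=3−1=2
SNF(R) diag = [5] → torsion [5]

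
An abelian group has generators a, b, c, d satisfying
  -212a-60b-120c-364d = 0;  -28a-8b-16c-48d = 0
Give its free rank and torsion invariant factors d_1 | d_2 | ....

Answer: M ≅ ℤ^2 ⊕ ℤ/4 ⊕ ℤ/4

Derivation:
rank_ℚ(R)=2; free=4−2=2
SNF(R) diag = [4, 4] → torsion [4, 4]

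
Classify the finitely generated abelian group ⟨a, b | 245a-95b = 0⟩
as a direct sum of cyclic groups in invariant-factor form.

rank_ℚ(R)=1; free=2−1=1
SNF(R) diag = [5] → torsion [5]

Answer: M ≅ ℤ^1 ⊕ ℤ/5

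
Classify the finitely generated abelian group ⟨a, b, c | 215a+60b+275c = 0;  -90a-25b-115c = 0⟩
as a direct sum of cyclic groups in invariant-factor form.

Answer: M ≅ ℤ^1 ⊕ ℤ/5 ⊕ ℤ/5

Derivation:
rank_ℚ(R)=2; free=3−2=1
SNF(R) diag = [5, 5] → torsion [5, 5]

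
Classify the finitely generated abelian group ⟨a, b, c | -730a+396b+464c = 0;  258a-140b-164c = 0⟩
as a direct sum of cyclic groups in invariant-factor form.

rank_ℚ(R)=2; free=3−2=1
SNF(R) diag = [2, 4] → torsion [2, 4]

Answer: M ≅ ℤ^1 ⊕ ℤ/2 ⊕ ℤ/4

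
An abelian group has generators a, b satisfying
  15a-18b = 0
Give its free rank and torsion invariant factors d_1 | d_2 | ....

Answer: M ≅ ℤ^1 ⊕ ℤ/3

Derivation:
rank_ℚ(R)=1; free=2−1=1
SNF(R) diag = [3] → torsion [3]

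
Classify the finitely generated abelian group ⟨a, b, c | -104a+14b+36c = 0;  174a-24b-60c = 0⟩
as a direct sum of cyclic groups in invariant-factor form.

rank_ℚ(R)=2; free=3−2=1
SNF(R) diag = [2, 6] → torsion [2, 6]

Answer: M ≅ ℤ^1 ⊕ ℤ/2 ⊕ ℤ/6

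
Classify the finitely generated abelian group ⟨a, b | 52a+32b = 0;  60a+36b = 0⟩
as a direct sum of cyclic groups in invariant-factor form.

Answer: M ≅ ℤ/4 ⊕ ℤ/12

Derivation:
rank_ℚ(R)=2; free=2−2=0
SNF(R) diag = [4, 12] → torsion [4, 12]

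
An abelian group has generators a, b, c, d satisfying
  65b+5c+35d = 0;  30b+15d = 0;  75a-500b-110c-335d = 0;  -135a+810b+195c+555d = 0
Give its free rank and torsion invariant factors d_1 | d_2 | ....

rank_ℚ(R)=4; free=4−4=0
SNF(R) diag = [5, 15, 15, 15] → torsion [5, 15, 15, 15]

Answer: M ≅ ℤ/5 ⊕ ℤ/15 ⊕ ℤ/15 ⊕ ℤ/15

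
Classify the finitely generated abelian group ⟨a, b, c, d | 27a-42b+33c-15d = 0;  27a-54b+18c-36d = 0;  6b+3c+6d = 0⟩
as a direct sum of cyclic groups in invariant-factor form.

rank_ℚ(R)=3; free=4−3=1
SNF(R) diag = [3, 9, 27] → torsion [3, 9, 27]

Answer: M ≅ ℤ^1 ⊕ ℤ/3 ⊕ ℤ/9 ⊕ ℤ/27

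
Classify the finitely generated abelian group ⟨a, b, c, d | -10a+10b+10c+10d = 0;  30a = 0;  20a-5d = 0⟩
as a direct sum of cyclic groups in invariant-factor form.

rank_ℚ(R)=3; free=4−3=1
SNF(R) diag = [5, 10, 30] → torsion [5, 10, 30]

Answer: M ≅ ℤ^1 ⊕ ℤ/5 ⊕ ℤ/10 ⊕ ℤ/30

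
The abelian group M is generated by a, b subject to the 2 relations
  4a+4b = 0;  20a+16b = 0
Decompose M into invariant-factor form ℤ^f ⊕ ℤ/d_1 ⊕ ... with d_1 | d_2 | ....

Answer: M ≅ ℤ/4 ⊕ ℤ/4

Derivation:
rank_ℚ(R)=2; free=2−2=0
SNF(R) diag = [4, 4] → torsion [4, 4]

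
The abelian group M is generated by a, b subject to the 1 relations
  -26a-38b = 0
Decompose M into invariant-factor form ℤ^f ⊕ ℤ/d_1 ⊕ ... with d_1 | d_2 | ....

rank_ℚ(R)=1; free=2−1=1
SNF(R) diag = [2] → torsion [2]

Answer: M ≅ ℤ^1 ⊕ ℤ/2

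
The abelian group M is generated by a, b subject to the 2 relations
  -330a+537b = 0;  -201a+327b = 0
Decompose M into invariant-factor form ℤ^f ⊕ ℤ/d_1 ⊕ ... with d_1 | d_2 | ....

rank_ℚ(R)=2; free=2−2=0
SNF(R) diag = [3, 9] → torsion [3, 9]

Answer: M ≅ ℤ/3 ⊕ ℤ/9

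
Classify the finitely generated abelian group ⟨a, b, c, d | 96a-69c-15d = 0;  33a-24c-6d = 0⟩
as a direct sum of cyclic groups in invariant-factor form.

rank_ℚ(R)=2; free=4−2=2
SNF(R) diag = [3, 9] → torsion [3, 9]

Answer: M ≅ ℤ^2 ⊕ ℤ/3 ⊕ ℤ/9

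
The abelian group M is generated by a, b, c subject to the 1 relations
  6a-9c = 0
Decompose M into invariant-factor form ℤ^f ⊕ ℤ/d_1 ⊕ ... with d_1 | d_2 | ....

Answer: M ≅ ℤ^2 ⊕ ℤ/3

Derivation:
rank_ℚ(R)=1; free=3−1=2
SNF(R) diag = [3] → torsion [3]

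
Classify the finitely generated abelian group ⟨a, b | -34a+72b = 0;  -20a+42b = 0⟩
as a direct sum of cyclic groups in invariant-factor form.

rank_ℚ(R)=2; free=2−2=0
SNF(R) diag = [2, 6] → torsion [2, 6]

Answer: M ≅ ℤ/2 ⊕ ℤ/6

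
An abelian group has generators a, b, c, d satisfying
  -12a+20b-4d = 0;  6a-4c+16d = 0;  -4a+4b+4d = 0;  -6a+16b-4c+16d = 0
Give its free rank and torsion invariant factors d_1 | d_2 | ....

rank_ℚ(R)=4; free=4−4=0
SNF(R) diag = [2, 4, 8, 8] → torsion [2, 4, 8, 8]

Answer: M ≅ ℤ/2 ⊕ ℤ/4 ⊕ ℤ/8 ⊕ ℤ/8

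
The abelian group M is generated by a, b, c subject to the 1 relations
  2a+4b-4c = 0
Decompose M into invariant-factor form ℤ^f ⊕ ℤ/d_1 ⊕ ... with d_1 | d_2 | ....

rank_ℚ(R)=1; free=3−1=2
SNF(R) diag = [2] → torsion [2]

Answer: M ≅ ℤ^2 ⊕ ℤ/2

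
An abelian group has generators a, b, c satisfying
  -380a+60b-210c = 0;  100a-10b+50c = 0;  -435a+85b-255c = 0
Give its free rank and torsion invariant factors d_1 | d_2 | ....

rank_ℚ(R)=3; free=3−3=0
SNF(R) diag = [5, 10, 10] → torsion [5, 10, 10]

Answer: M ≅ ℤ/5 ⊕ ℤ/10 ⊕ ℤ/10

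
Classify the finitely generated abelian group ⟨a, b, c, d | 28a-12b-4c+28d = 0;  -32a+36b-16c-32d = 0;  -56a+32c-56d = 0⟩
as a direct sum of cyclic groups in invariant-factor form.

Answer: M ≅ ℤ^1 ⊕ ℤ/4 ⊕ ℤ/12 ⊕ ℤ/24

Derivation:
rank_ℚ(R)=3; free=4−3=1
SNF(R) diag = [4, 12, 24] → torsion [4, 12, 24]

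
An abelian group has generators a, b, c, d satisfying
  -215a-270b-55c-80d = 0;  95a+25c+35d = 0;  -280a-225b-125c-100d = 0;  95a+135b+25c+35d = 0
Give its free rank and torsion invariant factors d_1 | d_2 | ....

Answer: M ≅ ℤ/5 ⊕ ℤ/15 ⊕ ℤ/45 ⊕ ℤ/135

Derivation:
rank_ℚ(R)=4; free=4−4=0
SNF(R) diag = [5, 15, 45, 135] → torsion [5, 15, 45, 135]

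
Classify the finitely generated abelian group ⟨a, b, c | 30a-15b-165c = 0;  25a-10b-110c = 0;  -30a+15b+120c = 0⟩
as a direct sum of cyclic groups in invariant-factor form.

rank_ℚ(R)=3; free=3−3=0
SNF(R) diag = [5, 15, 45] → torsion [5, 15, 45]

Answer: M ≅ ℤ/5 ⊕ ℤ/15 ⊕ ℤ/45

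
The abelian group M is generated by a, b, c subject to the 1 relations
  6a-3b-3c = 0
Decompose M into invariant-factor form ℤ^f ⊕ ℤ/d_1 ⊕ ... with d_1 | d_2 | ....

rank_ℚ(R)=1; free=3−1=2
SNF(R) diag = [3] → torsion [3]

Answer: M ≅ ℤ^2 ⊕ ℤ/3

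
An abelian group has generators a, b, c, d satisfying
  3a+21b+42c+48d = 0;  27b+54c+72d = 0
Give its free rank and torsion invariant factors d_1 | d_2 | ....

Answer: M ≅ ℤ^2 ⊕ ℤ/3 ⊕ ℤ/9

Derivation:
rank_ℚ(R)=2; free=4−2=2
SNF(R) diag = [3, 9] → torsion [3, 9]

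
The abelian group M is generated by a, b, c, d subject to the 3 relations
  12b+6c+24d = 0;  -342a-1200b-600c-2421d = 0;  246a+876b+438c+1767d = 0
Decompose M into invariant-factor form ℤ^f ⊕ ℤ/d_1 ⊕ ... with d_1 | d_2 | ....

Answer: M ≅ ℤ^1 ⊕ ℤ/3 ⊕ ℤ/6 ⊕ ℤ/12

Derivation:
rank_ℚ(R)=3; free=4−3=1
SNF(R) diag = [3, 6, 12] → torsion [3, 6, 12]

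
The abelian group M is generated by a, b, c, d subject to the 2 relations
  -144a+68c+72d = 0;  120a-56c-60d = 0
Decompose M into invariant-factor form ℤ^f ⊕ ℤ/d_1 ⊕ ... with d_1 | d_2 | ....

rank_ℚ(R)=2; free=4−2=2
SNF(R) diag = [4, 12] → torsion [4, 12]

Answer: M ≅ ℤ^2 ⊕ ℤ/4 ⊕ ℤ/12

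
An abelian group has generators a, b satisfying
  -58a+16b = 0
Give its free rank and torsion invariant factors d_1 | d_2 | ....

Answer: M ≅ ℤ^1 ⊕ ℤ/2

Derivation:
rank_ℚ(R)=1; free=2−1=1
SNF(R) diag = [2] → torsion [2]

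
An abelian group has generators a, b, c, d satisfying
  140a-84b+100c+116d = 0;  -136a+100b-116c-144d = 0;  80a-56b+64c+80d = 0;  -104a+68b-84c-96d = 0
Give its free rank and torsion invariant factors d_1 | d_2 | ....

Answer: M ≅ ℤ/4 ⊕ ℤ/4 ⊕ ℤ/8 ⊕ ℤ/16

Derivation:
rank_ℚ(R)=4; free=4−4=0
SNF(R) diag = [4, 4, 8, 16] → torsion [4, 4, 8, 16]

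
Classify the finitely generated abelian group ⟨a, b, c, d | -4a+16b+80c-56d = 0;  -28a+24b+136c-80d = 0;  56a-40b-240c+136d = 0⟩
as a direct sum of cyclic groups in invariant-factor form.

rank_ℚ(R)=3; free=4−3=1
SNF(R) diag = [4, 8, 24] → torsion [4, 8, 24]

Answer: M ≅ ℤ^1 ⊕ ℤ/4 ⊕ ℤ/8 ⊕ ℤ/24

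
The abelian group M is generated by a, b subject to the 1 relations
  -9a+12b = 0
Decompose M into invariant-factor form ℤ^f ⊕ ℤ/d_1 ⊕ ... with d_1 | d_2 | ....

Answer: M ≅ ℤ^1 ⊕ ℤ/3

Derivation:
rank_ℚ(R)=1; free=2−1=1
SNF(R) diag = [3] → torsion [3]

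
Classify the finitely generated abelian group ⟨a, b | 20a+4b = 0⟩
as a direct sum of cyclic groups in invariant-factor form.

Answer: M ≅ ℤ^1 ⊕ ℤ/4

Derivation:
rank_ℚ(R)=1; free=2−1=1
SNF(R) diag = [4] → torsion [4]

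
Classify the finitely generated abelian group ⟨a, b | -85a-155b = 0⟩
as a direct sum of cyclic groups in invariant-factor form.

Answer: M ≅ ℤ^1 ⊕ ℤ/5

Derivation:
rank_ℚ(R)=1; free=2−1=1
SNF(R) diag = [5] → torsion [5]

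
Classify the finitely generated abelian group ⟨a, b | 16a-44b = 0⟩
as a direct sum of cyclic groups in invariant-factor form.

Answer: M ≅ ℤ^1 ⊕ ℤ/4

Derivation:
rank_ℚ(R)=1; free=2−1=1
SNF(R) diag = [4] → torsion [4]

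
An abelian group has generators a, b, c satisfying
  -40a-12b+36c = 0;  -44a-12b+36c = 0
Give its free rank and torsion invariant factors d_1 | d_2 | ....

rank_ℚ(R)=2; free=3−2=1
SNF(R) diag = [4, 12] → torsion [4, 12]

Answer: M ≅ ℤ^1 ⊕ ℤ/4 ⊕ ℤ/12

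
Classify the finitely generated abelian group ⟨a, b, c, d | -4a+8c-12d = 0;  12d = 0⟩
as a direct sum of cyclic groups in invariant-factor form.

rank_ℚ(R)=2; free=4−2=2
SNF(R) diag = [4, 12] → torsion [4, 12]

Answer: M ≅ ℤ^2 ⊕ ℤ/4 ⊕ ℤ/12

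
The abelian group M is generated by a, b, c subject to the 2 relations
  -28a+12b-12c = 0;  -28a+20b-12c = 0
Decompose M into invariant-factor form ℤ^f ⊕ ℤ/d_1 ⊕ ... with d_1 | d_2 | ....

Answer: M ≅ ℤ^1 ⊕ ℤ/4 ⊕ ℤ/8

Derivation:
rank_ℚ(R)=2; free=3−2=1
SNF(R) diag = [4, 8] → torsion [4, 8]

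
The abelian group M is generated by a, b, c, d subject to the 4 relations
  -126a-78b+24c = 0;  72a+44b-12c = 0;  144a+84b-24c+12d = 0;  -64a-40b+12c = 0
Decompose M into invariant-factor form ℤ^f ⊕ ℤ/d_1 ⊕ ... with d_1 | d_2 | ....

Answer: M ≅ ℤ/2 ⊕ ℤ/4 ⊕ ℤ/12 ⊕ ℤ/12

Derivation:
rank_ℚ(R)=4; free=4−4=0
SNF(R) diag = [2, 4, 12, 12] → torsion [2, 4, 12, 12]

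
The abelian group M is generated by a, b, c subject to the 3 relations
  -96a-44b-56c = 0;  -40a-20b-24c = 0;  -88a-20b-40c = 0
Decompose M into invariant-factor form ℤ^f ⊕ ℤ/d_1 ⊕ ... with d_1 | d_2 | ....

rank_ℚ(R)=3; free=3−3=0
SNF(R) diag = [4, 8, 16] → torsion [4, 8, 16]

Answer: M ≅ ℤ/4 ⊕ ℤ/8 ⊕ ℤ/16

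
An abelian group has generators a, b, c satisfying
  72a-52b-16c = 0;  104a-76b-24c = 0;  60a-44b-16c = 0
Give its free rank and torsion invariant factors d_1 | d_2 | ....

Answer: M ≅ ℤ/4 ⊕ ℤ/4 ⊕ ℤ/8

Derivation:
rank_ℚ(R)=3; free=3−3=0
SNF(R) diag = [4, 4, 8] → torsion [4, 4, 8]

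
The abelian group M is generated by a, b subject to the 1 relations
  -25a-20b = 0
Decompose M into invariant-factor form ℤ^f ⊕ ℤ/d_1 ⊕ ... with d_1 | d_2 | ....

Answer: M ≅ ℤ^1 ⊕ ℤ/5

Derivation:
rank_ℚ(R)=1; free=2−1=1
SNF(R) diag = [5] → torsion [5]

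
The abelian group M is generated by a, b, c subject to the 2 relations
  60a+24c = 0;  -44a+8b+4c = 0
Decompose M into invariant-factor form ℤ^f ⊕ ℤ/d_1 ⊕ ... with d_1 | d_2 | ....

rank_ℚ(R)=2; free=3−2=1
SNF(R) diag = [4, 12] → torsion [4, 12]

Answer: M ≅ ℤ^1 ⊕ ℤ/4 ⊕ ℤ/12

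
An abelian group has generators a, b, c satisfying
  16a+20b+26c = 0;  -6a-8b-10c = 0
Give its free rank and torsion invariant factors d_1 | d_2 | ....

Answer: M ≅ ℤ^1 ⊕ ℤ/2 ⊕ ℤ/2

Derivation:
rank_ℚ(R)=2; free=3−2=1
SNF(R) diag = [2, 2] → torsion [2, 2]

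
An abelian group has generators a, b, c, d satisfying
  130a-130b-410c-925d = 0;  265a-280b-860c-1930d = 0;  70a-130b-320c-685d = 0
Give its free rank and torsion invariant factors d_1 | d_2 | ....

Answer: M ≅ ℤ^1 ⊕ ℤ/5 ⊕ ℤ/15 ⊕ ℤ/30

Derivation:
rank_ℚ(R)=3; free=4−3=1
SNF(R) diag = [5, 15, 30] → torsion [5, 15, 30]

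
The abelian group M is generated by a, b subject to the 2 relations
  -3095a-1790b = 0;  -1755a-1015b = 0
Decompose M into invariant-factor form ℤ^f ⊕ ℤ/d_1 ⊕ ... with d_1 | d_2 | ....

rank_ℚ(R)=2; free=2−2=0
SNF(R) diag = [5, 5] → torsion [5, 5]

Answer: M ≅ ℤ/5 ⊕ ℤ/5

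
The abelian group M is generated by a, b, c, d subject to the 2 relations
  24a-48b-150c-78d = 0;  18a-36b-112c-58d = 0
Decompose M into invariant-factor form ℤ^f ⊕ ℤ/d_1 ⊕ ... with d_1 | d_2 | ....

Answer: M ≅ ℤ^2 ⊕ ℤ/2 ⊕ ℤ/6

Derivation:
rank_ℚ(R)=2; free=4−2=2
SNF(R) diag = [2, 6] → torsion [2, 6]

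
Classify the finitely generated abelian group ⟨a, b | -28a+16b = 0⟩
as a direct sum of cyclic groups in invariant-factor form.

rank_ℚ(R)=1; free=2−1=1
SNF(R) diag = [4] → torsion [4]

Answer: M ≅ ℤ^1 ⊕ ℤ/4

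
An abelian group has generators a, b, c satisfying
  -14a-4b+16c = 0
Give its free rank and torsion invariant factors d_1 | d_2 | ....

Answer: M ≅ ℤ^2 ⊕ ℤ/2

Derivation:
rank_ℚ(R)=1; free=3−1=2
SNF(R) diag = [2] → torsion [2]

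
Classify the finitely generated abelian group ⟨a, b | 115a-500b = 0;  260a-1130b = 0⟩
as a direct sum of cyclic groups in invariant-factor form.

rank_ℚ(R)=2; free=2−2=0
SNF(R) diag = [5, 10] → torsion [5, 10]

Answer: M ≅ ℤ/5 ⊕ ℤ/10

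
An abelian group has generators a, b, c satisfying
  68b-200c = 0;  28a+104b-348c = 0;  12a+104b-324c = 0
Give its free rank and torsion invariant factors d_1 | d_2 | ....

Answer: M ≅ ℤ/4 ⊕ ℤ/4 ⊕ ℤ/8

Derivation:
rank_ℚ(R)=3; free=3−3=0
SNF(R) diag = [4, 4, 8] → torsion [4, 4, 8]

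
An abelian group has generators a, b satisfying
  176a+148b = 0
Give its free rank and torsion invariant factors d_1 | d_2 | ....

Answer: M ≅ ℤ^1 ⊕ ℤ/4

Derivation:
rank_ℚ(R)=1; free=2−1=1
SNF(R) diag = [4] → torsion [4]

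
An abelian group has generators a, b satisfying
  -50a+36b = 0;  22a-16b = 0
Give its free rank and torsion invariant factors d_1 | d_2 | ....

Answer: M ≅ ℤ/2 ⊕ ℤ/4

Derivation:
rank_ℚ(R)=2; free=2−2=0
SNF(R) diag = [2, 4] → torsion [2, 4]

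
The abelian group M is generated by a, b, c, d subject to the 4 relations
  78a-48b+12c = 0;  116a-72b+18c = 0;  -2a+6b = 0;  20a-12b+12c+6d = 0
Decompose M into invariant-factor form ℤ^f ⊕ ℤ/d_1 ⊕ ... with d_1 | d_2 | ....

rank_ℚ(R)=4; free=4−4=0
SNF(R) diag = [2, 6, 6, 6] → torsion [2, 6, 6, 6]

Answer: M ≅ ℤ/2 ⊕ ℤ/6 ⊕ ℤ/6 ⊕ ℤ/6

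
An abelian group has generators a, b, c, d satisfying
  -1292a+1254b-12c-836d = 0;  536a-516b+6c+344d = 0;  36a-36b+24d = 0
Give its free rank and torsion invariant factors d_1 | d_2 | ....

rank_ℚ(R)=3; free=4−3=1
SNF(R) diag = [2, 6, 12] → torsion [2, 6, 12]

Answer: M ≅ ℤ^1 ⊕ ℤ/2 ⊕ ℤ/6 ⊕ ℤ/12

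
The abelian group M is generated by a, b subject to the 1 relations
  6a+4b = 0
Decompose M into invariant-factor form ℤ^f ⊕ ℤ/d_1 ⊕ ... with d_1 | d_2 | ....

rank_ℚ(R)=1; free=2−1=1
SNF(R) diag = [2] → torsion [2]

Answer: M ≅ ℤ^1 ⊕ ℤ/2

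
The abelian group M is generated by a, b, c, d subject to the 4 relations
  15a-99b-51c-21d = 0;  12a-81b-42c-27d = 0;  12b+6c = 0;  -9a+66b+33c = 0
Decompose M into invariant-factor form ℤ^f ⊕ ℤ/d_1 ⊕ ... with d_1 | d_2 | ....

Answer: M ≅ ℤ/3 ⊕ ℤ/3 ⊕ ℤ/6 ⊕ ℤ/18

Derivation:
rank_ℚ(R)=4; free=4−4=0
SNF(R) diag = [3, 3, 6, 18] → torsion [3, 3, 6, 18]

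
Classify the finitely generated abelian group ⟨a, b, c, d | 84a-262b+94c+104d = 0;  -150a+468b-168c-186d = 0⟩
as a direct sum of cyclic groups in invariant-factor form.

rank_ℚ(R)=2; free=4−2=2
SNF(R) diag = [2, 6] → torsion [2, 6]

Answer: M ≅ ℤ^2 ⊕ ℤ/2 ⊕ ℤ/6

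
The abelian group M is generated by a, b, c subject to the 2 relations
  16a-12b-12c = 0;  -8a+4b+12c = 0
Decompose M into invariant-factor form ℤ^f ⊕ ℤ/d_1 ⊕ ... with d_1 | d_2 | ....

Answer: M ≅ ℤ^1 ⊕ ℤ/4 ⊕ ℤ/8

Derivation:
rank_ℚ(R)=2; free=3−2=1
SNF(R) diag = [4, 8] → torsion [4, 8]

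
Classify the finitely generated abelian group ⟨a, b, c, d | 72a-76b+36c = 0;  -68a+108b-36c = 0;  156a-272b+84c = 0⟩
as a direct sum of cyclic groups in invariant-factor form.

Answer: M ≅ ℤ^1 ⊕ ℤ/4 ⊕ ℤ/4 ⊕ ℤ/12

Derivation:
rank_ℚ(R)=3; free=4−3=1
SNF(R) diag = [4, 4, 12] → torsion [4, 4, 12]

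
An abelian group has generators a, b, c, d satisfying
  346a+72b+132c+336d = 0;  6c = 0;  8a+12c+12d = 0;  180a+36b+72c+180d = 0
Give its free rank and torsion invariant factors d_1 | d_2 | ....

rank_ℚ(R)=4; free=4−4=0
SNF(R) diag = [2, 6, 12, 36] → torsion [2, 6, 12, 36]

Answer: M ≅ ℤ/2 ⊕ ℤ/6 ⊕ ℤ/12 ⊕ ℤ/36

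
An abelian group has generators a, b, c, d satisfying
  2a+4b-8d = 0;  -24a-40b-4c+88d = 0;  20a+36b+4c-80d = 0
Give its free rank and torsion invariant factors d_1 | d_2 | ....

Answer: M ≅ ℤ^1 ⊕ ℤ/2 ⊕ ℤ/4 ⊕ ℤ/4

Derivation:
rank_ℚ(R)=3; free=4−3=1
SNF(R) diag = [2, 4, 4] → torsion [2, 4, 4]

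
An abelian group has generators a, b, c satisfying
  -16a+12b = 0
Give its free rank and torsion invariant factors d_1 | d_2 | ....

Answer: M ≅ ℤ^2 ⊕ ℤ/4

Derivation:
rank_ℚ(R)=1; free=3−1=2
SNF(R) diag = [4] → torsion [4]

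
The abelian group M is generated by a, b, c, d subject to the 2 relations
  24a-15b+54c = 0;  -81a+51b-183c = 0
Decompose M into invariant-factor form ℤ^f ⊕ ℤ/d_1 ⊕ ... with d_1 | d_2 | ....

rank_ℚ(R)=2; free=4−2=2
SNF(R) diag = [3, 3] → torsion [3, 3]

Answer: M ≅ ℤ^2 ⊕ ℤ/3 ⊕ ℤ/3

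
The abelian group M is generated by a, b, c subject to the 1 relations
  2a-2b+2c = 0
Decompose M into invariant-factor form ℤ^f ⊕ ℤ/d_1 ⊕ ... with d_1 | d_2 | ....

rank_ℚ(R)=1; free=3−1=2
SNF(R) diag = [2] → torsion [2]

Answer: M ≅ ℤ^2 ⊕ ℤ/2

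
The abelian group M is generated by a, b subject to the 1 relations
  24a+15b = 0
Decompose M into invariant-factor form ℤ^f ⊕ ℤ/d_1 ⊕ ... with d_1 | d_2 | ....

Answer: M ≅ ℤ^1 ⊕ ℤ/3

Derivation:
rank_ℚ(R)=1; free=2−1=1
SNF(R) diag = [3] → torsion [3]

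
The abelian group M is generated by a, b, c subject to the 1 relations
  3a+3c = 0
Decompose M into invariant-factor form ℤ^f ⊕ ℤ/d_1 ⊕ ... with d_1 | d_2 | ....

Answer: M ≅ ℤ^2 ⊕ ℤ/3

Derivation:
rank_ℚ(R)=1; free=3−1=2
SNF(R) diag = [3] → torsion [3]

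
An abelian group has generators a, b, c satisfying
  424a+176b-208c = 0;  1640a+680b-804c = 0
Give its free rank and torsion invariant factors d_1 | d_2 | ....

Answer: M ≅ ℤ^1 ⊕ ℤ/4 ⊕ ℤ/8

Derivation:
rank_ℚ(R)=2; free=3−2=1
SNF(R) diag = [4, 8] → torsion [4, 8]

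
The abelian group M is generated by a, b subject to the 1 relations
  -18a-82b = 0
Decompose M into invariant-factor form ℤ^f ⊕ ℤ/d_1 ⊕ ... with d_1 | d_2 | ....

rank_ℚ(R)=1; free=2−1=1
SNF(R) diag = [2] → torsion [2]

Answer: M ≅ ℤ^1 ⊕ ℤ/2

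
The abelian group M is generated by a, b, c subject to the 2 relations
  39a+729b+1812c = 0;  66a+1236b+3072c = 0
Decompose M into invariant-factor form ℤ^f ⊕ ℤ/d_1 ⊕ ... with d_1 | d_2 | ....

rank_ℚ(R)=2; free=3−2=1
SNF(R) diag = [3, 6] → torsion [3, 6]

Answer: M ≅ ℤ^1 ⊕ ℤ/3 ⊕ ℤ/6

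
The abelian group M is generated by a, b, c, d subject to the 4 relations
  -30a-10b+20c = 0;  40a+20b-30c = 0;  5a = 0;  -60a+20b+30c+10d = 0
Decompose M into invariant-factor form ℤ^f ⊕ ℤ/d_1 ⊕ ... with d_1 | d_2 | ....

Answer: M ≅ ℤ/5 ⊕ ℤ/10 ⊕ ℤ/10 ⊕ ℤ/10

Derivation:
rank_ℚ(R)=4; free=4−4=0
SNF(R) diag = [5, 10, 10, 10] → torsion [5, 10, 10, 10]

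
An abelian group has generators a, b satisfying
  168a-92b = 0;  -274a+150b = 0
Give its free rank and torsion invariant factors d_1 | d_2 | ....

rank_ℚ(R)=2; free=2−2=0
SNF(R) diag = [2, 4] → torsion [2, 4]

Answer: M ≅ ℤ/2 ⊕ ℤ/4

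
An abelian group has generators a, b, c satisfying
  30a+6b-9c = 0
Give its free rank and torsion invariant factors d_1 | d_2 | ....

Answer: M ≅ ℤ^2 ⊕ ℤ/3

Derivation:
rank_ℚ(R)=1; free=3−1=2
SNF(R) diag = [3] → torsion [3]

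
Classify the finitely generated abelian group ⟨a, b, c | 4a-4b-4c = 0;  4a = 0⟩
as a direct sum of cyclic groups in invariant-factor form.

rank_ℚ(R)=2; free=3−2=1
SNF(R) diag = [4, 4] → torsion [4, 4]

Answer: M ≅ ℤ^1 ⊕ ℤ/4 ⊕ ℤ/4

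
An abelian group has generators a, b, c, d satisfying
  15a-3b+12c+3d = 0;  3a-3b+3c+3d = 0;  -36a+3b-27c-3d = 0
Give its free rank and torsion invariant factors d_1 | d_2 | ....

Answer: M ≅ ℤ^1 ⊕ ℤ/3 ⊕ ℤ/3 ⊕ ℤ/3

Derivation:
rank_ℚ(R)=3; free=4−3=1
SNF(R) diag = [3, 3, 3] → torsion [3, 3, 3]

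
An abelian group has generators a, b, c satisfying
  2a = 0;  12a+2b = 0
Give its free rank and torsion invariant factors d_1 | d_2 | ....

Answer: M ≅ ℤ^1 ⊕ ℤ/2 ⊕ ℤ/2

Derivation:
rank_ℚ(R)=2; free=3−2=1
SNF(R) diag = [2, 2] → torsion [2, 2]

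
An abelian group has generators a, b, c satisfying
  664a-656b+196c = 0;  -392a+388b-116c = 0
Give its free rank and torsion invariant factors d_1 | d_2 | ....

Answer: M ≅ ℤ^1 ⊕ ℤ/4 ⊕ ℤ/12

Derivation:
rank_ℚ(R)=2; free=3−2=1
SNF(R) diag = [4, 12] → torsion [4, 12]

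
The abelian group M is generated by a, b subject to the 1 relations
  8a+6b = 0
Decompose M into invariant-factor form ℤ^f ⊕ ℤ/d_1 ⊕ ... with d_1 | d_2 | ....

rank_ℚ(R)=1; free=2−1=1
SNF(R) diag = [2] → torsion [2]

Answer: M ≅ ℤ^1 ⊕ ℤ/2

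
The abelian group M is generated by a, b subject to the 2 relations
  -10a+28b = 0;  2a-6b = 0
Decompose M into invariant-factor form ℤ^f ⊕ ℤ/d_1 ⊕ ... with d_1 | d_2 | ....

rank_ℚ(R)=2; free=2−2=0
SNF(R) diag = [2, 2] → torsion [2, 2]

Answer: M ≅ ℤ/2 ⊕ ℤ/2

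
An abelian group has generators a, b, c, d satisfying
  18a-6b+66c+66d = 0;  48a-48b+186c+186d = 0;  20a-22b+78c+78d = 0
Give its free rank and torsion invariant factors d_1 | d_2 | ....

Answer: M ≅ ℤ^1 ⊕ ℤ/2 ⊕ ℤ/6 ⊕ ℤ/6

Derivation:
rank_ℚ(R)=3; free=4−3=1
SNF(R) diag = [2, 6, 6] → torsion [2, 6, 6]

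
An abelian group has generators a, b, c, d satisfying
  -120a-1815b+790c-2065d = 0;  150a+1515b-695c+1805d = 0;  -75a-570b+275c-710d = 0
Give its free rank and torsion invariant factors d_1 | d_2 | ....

Answer: M ≅ ℤ^1 ⊕ ℤ/5 ⊕ ℤ/15 ⊕ ℤ/45

Derivation:
rank_ℚ(R)=3; free=4−3=1
SNF(R) diag = [5, 15, 45] → torsion [5, 15, 45]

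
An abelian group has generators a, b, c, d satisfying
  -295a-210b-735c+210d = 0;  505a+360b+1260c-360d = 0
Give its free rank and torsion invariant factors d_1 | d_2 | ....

Answer: M ≅ ℤ^2 ⊕ ℤ/5 ⊕ ℤ/15

Derivation:
rank_ℚ(R)=2; free=4−2=2
SNF(R) diag = [5, 15] → torsion [5, 15]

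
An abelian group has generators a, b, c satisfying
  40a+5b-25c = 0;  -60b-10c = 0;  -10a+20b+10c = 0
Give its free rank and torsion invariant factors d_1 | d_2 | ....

rank_ℚ(R)=3; free=3−3=0
SNF(R) diag = [5, 10, 10] → torsion [5, 10, 10]

Answer: M ≅ ℤ/5 ⊕ ℤ/10 ⊕ ℤ/10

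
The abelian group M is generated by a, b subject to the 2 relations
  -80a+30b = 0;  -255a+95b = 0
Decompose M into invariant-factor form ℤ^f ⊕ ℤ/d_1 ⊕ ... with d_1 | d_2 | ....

Answer: M ≅ ℤ/5 ⊕ ℤ/10

Derivation:
rank_ℚ(R)=2; free=2−2=0
SNF(R) diag = [5, 10] → torsion [5, 10]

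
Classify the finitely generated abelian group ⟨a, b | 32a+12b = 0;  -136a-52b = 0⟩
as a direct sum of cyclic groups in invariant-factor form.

Answer: M ≅ ℤ/4 ⊕ ℤ/8

Derivation:
rank_ℚ(R)=2; free=2−2=0
SNF(R) diag = [4, 8] → torsion [4, 8]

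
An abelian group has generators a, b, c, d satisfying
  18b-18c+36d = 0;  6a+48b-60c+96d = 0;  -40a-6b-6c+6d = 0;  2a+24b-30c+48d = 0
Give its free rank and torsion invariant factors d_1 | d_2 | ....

rank_ℚ(R)=4; free=4−4=0
SNF(R) diag = [2, 6, 18, 18] → torsion [2, 6, 18, 18]

Answer: M ≅ ℤ/2 ⊕ ℤ/6 ⊕ ℤ/18 ⊕ ℤ/18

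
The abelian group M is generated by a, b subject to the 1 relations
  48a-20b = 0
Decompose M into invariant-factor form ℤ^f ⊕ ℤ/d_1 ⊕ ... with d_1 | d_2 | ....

rank_ℚ(R)=1; free=2−1=1
SNF(R) diag = [4] → torsion [4]

Answer: M ≅ ℤ^1 ⊕ ℤ/4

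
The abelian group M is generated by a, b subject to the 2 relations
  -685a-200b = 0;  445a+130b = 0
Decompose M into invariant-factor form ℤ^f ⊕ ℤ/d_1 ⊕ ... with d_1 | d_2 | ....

Answer: M ≅ ℤ/5 ⊕ ℤ/10

Derivation:
rank_ℚ(R)=2; free=2−2=0
SNF(R) diag = [5, 10] → torsion [5, 10]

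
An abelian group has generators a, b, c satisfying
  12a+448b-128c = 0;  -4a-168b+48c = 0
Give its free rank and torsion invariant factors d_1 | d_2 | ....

rank_ℚ(R)=2; free=3−2=1
SNF(R) diag = [4, 8] → torsion [4, 8]

Answer: M ≅ ℤ^1 ⊕ ℤ/4 ⊕ ℤ/8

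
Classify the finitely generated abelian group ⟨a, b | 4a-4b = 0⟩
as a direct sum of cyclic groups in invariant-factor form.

rank_ℚ(R)=1; free=2−1=1
SNF(R) diag = [4] → torsion [4]

Answer: M ≅ ℤ^1 ⊕ ℤ/4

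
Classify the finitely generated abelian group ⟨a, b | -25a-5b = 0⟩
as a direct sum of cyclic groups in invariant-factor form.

rank_ℚ(R)=1; free=2−1=1
SNF(R) diag = [5] → torsion [5]

Answer: M ≅ ℤ^1 ⊕ ℤ/5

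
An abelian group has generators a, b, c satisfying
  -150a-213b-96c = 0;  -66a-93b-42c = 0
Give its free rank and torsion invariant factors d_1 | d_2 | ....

rank_ℚ(R)=2; free=3−2=1
SNF(R) diag = [3, 6] → torsion [3, 6]

Answer: M ≅ ℤ^1 ⊕ ℤ/3 ⊕ ℤ/6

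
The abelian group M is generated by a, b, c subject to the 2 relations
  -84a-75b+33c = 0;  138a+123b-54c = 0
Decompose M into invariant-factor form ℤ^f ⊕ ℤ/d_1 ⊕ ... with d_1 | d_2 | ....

Answer: M ≅ ℤ^1 ⊕ ℤ/3 ⊕ ℤ/3

Derivation:
rank_ℚ(R)=2; free=3−2=1
SNF(R) diag = [3, 3] → torsion [3, 3]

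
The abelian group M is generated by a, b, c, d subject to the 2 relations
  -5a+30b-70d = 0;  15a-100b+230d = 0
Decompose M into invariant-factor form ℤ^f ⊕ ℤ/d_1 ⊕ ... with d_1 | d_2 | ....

rank_ℚ(R)=2; free=4−2=2
SNF(R) diag = [5, 10] → torsion [5, 10]

Answer: M ≅ ℤ^2 ⊕ ℤ/5 ⊕ ℤ/10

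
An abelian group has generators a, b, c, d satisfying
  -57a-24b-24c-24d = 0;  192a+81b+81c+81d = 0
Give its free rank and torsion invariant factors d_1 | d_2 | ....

rank_ℚ(R)=2; free=4−2=2
SNF(R) diag = [3, 3] → torsion [3, 3]

Answer: M ≅ ℤ^2 ⊕ ℤ/3 ⊕ ℤ/3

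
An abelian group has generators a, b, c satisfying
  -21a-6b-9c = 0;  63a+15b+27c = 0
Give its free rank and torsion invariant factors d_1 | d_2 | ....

rank_ℚ(R)=2; free=3−2=1
SNF(R) diag = [3, 3] → torsion [3, 3]

Answer: M ≅ ℤ^1 ⊕ ℤ/3 ⊕ ℤ/3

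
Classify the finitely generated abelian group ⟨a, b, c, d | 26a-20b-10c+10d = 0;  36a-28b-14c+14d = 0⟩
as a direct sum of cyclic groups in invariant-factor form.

Answer: M ≅ ℤ^2 ⊕ ℤ/2 ⊕ ℤ/2

Derivation:
rank_ℚ(R)=2; free=4−2=2
SNF(R) diag = [2, 2] → torsion [2, 2]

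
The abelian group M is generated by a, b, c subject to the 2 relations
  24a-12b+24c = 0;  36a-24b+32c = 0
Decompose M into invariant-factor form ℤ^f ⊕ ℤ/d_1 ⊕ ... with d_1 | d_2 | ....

Answer: M ≅ ℤ^1 ⊕ ℤ/4 ⊕ ℤ/12

Derivation:
rank_ℚ(R)=2; free=3−2=1
SNF(R) diag = [4, 12] → torsion [4, 12]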